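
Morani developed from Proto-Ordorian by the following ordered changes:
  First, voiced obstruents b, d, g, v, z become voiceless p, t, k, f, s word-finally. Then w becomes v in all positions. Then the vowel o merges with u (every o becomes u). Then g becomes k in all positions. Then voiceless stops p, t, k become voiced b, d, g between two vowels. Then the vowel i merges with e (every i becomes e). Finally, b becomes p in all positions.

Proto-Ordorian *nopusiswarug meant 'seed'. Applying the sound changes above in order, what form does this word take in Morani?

Morani: *nopusiswarug > nopusiswaruk > nopusisvaruk > nupusisvaruk > nubusisvaruk > nubusesvaruk > nupusesvaruk  (by final devoicing, unconditioned shift, vowel merger, intervocalic voicing, vowel merger, unconditioned shift)

nupusesvaruk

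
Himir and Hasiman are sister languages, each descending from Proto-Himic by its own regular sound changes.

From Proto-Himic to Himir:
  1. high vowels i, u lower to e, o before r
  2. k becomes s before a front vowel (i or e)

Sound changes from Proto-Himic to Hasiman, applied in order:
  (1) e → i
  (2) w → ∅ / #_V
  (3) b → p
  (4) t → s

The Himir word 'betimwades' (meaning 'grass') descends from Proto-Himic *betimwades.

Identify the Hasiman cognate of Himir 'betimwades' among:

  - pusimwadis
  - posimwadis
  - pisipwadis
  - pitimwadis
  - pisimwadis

pisimwadis

Hasiman: *betimwades
  betimwades → bitimwadis   [vowel merger]
  bitimwadis (rule 2 does not apply)
  bitimwadis → pitimwadis   [unconditioned shift]
  pitimwadis → pisimwadis   [unconditioned shift]
  giving Hasiman pisimwadis.
The other candidates each miss or misapply at least one Hasiman change.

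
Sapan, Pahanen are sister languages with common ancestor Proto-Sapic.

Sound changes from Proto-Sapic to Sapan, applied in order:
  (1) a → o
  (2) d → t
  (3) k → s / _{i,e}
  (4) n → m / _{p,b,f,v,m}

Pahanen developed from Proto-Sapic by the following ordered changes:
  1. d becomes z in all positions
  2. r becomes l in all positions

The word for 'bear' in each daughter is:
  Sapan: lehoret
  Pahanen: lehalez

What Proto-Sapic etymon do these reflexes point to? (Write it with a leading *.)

Position 4: Sapan has o, Pahanen has a. Pahanen preserves a here (none of its changes turn any other segment into a), so the proto-segment is *a.
Position 7: Sapan has t, Pahanen has z. Taking the neighbouring segments as reconstructed: Sapan t could go back to *t or *d; Pahanen z could go back to *d or *z — the one source consistent with every daughter is *d.
Position 5: Sapan has r, Pahanen has l. Sapan preserves r here (none of its changes turn any other segment into r), so the proto-segment is *r.
This points to *lehared. Verify forward in each daughter:
Sapan: *lehared
  lehared → lehored   [vowel merger]
  lehored → lehoret   [unconditioned shift]
  lehoret (rule 3 does not apply)
  lehoret (rule 4 does not apply)
  giving Sapan lehoret.
Pahanen: *lehared
  lehared → leharez   [unconditioned shift]
  leharez → lehalez   [unconditioned shift]
  giving Pahanen lehalez.
*lehared is the unique common source.

*lehared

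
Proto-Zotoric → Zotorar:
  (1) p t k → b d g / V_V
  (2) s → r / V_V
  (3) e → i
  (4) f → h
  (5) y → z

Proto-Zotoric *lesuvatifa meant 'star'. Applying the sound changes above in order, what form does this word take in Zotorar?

Zotorar: *lesuvatifa > lesuvadifa > leruvadifa > liruvadifa > liruvadiha  (by intervocalic voicing, rhotacism, vowel merger, unconditioned shift)

liruvadiha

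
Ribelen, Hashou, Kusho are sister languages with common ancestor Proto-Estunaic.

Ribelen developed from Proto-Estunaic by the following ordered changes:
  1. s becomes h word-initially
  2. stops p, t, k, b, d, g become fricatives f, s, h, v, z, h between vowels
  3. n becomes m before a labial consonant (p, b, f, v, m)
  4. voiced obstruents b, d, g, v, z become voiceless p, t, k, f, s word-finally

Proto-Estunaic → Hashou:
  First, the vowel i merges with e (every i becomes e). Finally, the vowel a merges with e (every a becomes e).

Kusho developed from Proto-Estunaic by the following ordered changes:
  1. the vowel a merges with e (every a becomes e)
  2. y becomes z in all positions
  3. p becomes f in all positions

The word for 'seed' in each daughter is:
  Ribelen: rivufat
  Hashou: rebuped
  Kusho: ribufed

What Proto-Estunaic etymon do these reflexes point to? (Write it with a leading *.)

Position 5: Ribelen has f, Hashou has p, Kusho has f. Hashou preserves p here (none of its changes turn any other segment into p), so the proto-segment is *p.
Position 6: Ribelen has a, Hashou has e, Kusho has e. Ribelen preserves a here (none of its changes turn any other segment into a), so the proto-segment is *a.
Verify the candidate proto-form against each daughter:
Ribelen: *ribupad > rivufad > rivufat  (by intervocalic lenition, final devoicing)
Hashou: *ribupad
  ribupad → rebupad   [vowel merger]
  rebupad → rebuped   [vowel merger]
  giving Hashou rebuped.
Kusho: start from *ribupad.
  rule 1 (vowel merger): ribupad → ribuped
  rule 2: no change — ribuped
  rule 3 (unconditioned shift): ribuped → ribufed
  ⇒ Kusho ribufed
No other proto-form is consistent with every reflex, so the reconstruction is *ribupad.

*ribupad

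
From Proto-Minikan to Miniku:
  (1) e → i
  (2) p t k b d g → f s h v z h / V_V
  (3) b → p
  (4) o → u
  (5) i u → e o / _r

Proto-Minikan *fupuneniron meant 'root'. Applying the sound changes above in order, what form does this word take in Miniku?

Miniku: *fupuneniron
  fupuneniron → fupuniniron   [vowel merger]
  fupuniniron → fufuniniron   [intervocalic lenition]
  fufuniniron (rule 3 does not apply)
  fufuniniron → fufuninirun   [vowel merger]
  fufuninirun → fufuninerun   [pre-rhotic lowering]
  giving Miniku fufuninerun.

fufuninerun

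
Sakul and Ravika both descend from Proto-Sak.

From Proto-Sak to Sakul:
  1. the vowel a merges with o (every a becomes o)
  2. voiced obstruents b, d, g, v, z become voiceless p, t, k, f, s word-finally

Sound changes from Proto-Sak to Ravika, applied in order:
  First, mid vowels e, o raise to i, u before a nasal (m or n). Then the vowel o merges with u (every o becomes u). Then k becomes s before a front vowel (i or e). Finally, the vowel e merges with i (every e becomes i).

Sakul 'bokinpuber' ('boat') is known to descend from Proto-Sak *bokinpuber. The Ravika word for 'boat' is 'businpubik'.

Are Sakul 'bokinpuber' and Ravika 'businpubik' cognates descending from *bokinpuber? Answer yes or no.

Derive the expected Ravika reflex of *bokinpuber:
Ravika: start from *bokinpuber.
  rule 1: no change — bokinpuber
  rule 2 (vowel merger): bokinpuber → bukinpuber
  rule 3 (palatalisation): bukinpuber → businpuber
  rule 4 (vowel merger): businpuber → businpubir
  ⇒ Ravika businpubir
The regular Ravika reflex would be 'businpubir', but the attested form is 'businpubik'. The correspondence is irregular, so they are not cognates (the Ravika form has a different source).

no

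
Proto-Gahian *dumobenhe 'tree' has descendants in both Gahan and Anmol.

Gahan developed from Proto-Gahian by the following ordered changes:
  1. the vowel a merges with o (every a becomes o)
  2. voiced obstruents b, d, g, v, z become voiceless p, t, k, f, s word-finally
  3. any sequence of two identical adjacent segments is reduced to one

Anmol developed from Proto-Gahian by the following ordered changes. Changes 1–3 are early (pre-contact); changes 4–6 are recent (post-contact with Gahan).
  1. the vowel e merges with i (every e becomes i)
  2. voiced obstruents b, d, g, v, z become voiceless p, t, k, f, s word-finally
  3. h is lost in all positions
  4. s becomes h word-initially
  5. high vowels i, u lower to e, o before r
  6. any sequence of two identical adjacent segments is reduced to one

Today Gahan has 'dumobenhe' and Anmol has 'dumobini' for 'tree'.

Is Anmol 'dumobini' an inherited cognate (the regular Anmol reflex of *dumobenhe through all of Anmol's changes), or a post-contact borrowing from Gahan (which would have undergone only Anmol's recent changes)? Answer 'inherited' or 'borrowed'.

If inherited, *dumobenhe would pass through all of Anmol's changes:
Anmol: *dumobenhe
  dumobenhe → dumobinhi   [vowel merger]
  dumobinhi (rule 2 does not apply)
  dumobinhi → dumobini   [h-loss]
  dumobini (rule 4 does not apply)
  dumobini (rule 5 does not apply)
  dumobini (rule 6 does not apply)
  giving Anmol dumobini.
If borrowed from Gahan 'dumobenhe' after the early changes, it would undergo only the recent ones:
  rule 4 (debuccalisation): no change (dumobenhe)
  rule 5 (pre-rhotic lowering): no change (dumobenhe)
  rule 6 (degemination): no change (dumobenhe)
  ⇒ as a loan: dumobenhe
Anmol 'dumobini' matches the inherited outcome exactly, so it is an inherited cognate, not a loan.

inherited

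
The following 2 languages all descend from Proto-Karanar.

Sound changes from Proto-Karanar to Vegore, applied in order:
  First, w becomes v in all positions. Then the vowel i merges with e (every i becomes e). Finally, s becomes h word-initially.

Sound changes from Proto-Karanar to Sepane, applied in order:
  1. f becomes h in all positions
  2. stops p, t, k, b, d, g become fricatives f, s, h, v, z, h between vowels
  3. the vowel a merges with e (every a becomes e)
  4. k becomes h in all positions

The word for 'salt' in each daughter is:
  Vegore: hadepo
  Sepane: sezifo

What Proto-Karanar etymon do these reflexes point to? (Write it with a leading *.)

Position 2: Vegore has a, Sepane has e. Vegore preserves a here (none of its changes turn any other segment into a), so the proto-segment is *a.
Position 5: Vegore has p, Sepane has f. Vegore preserves p here (none of its changes turn any other segment into p), so the proto-segment is *p.
Continuing position by position gives *sadipo; check it forward:
Vegore: start from *sadipo.
  rule 1: no change — sadipo
  rule 2 (vowel merger): sadipo → sadepo
  rule 3 (debuccalisation): sadepo → hadepo
  ⇒ Vegore hadepo
Sepane: *sadipo > sazifo > sezifo  (by intervocalic lenition, vowel merger)
*sadipo is the unique common source.

*sadipo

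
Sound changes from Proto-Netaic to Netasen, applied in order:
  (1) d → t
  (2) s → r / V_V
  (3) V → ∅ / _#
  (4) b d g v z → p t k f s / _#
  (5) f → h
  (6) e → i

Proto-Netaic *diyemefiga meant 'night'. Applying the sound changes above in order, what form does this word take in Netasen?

Netasen: start from *diyemefiga.
  rule 1 (unconditioned shift): diyemefiga → tiyemefiga
  rule 2: no change — tiyemefiga
  rule 3 (apocope): tiyemefiga → tiyemefig
  rule 4 (final devoicing): tiyemefig → tiyemefik
  rule 5 (unconditioned shift): tiyemefik → tiyemehik
  rule 6 (vowel merger): tiyemehik → tiyimihik
  ⇒ Netasen tiyimihik

tiyimihik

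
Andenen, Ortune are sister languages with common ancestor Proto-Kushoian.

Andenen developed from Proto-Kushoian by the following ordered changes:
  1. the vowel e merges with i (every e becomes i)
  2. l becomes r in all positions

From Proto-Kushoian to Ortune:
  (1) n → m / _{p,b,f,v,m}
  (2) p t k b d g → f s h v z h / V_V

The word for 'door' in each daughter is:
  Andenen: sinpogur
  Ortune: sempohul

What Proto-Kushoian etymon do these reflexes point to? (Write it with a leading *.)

Position 3: Andenen has n, Ortune has m. Andenen preserves n here (none of its changes turn any other segment into n), so the proto-segment is *n.
Position 2: Andenen has i, Ortune has e. Ortune preserves e here (none of its changes turn any other segment into e), so the proto-segment is *e.
Position 6: Andenen has g, Ortune has h. Andenen preserves g here (none of its changes turn any other segment into g), so the proto-segment is *g.
Verify the candidate proto-form against each daughter:
Andenen: *senpogul > sinpogul > sinpogur  (by vowel merger, unconditioned shift)
Ortune: start from *senpogul.
  rule 1 (nasal place assimilation): senpogul → sempogul
  rule 2 (intervocalic lenition): sempogul → sempohul
  ⇒ Ortune sempohul
*senpogul is the unique common source.

*senpogul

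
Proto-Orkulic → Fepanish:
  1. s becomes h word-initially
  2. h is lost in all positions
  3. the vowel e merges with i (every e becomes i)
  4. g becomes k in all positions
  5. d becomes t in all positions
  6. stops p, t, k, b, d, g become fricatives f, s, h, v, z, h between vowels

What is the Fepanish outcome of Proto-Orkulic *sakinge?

ahinki

Fepanish: *sakinge
  sakinge → hakinge   [debuccalisation]
  hakinge → akinge   [h-loss]
  akinge → akingi   [vowel merger]
  akingi → akinki   [unconditioned shift]
  akinki (rule 5 does not apply)
  akinki → ahinki   [intervocalic lenition]
  giving Fepanish ahinki.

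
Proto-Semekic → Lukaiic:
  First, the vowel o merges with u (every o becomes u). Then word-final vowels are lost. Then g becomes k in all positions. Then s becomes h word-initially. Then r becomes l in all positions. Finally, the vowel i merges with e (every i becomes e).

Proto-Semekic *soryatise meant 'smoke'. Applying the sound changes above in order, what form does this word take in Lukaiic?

Lukaiic: *soryatise
  soryatise → suryatise   [vowel merger]
  suryatise → suryatis   [apocope]
  suryatis (rule 3 does not apply)
  suryatis → huryatis   [debuccalisation]
  huryatis → hulyatis   [unconditioned shift]
  hulyatis → hulyates   [vowel merger]
  giving Lukaiic hulyates.

hulyates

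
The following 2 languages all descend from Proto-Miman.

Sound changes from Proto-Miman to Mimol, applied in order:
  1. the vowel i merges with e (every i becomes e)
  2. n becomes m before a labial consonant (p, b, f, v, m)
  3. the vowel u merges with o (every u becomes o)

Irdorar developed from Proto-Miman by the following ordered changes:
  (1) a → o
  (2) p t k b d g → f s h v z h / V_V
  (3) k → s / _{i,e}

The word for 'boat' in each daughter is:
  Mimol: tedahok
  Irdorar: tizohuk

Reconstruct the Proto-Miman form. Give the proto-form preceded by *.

*tidahuk

Position 3: Mimol has d, Irdorar has z. Mimol preserves d here (none of its changes turn any other segment into d), so the proto-segment is *d.
Position 4: Mimol has a, Irdorar has o. Mimol preserves a here (none of its changes turn any other segment into a), so the proto-segment is *a.
Position 6: Mimol has o, Irdorar has u. Irdorar preserves u here (none of its changes turn any other segment into u), so the proto-segment is *u.
Verify the candidate proto-form against each daughter:
Mimol: start from *tidahuk.
  rule 1 (vowel merger): tidahuk → tedahuk
  rule 2: no change — tedahuk
  rule 3 (vowel merger): tedahuk → tedahok
  ⇒ Mimol tedahok
Irdorar: *tidahuk
  tidahuk → tidohuk   [vowel merger]
  tidohuk → tizohuk   [intervocalic lenition]
  tizohuk (rule 3 does not apply)
  giving Irdorar tizohuk.
*tidahuk is the unique common source.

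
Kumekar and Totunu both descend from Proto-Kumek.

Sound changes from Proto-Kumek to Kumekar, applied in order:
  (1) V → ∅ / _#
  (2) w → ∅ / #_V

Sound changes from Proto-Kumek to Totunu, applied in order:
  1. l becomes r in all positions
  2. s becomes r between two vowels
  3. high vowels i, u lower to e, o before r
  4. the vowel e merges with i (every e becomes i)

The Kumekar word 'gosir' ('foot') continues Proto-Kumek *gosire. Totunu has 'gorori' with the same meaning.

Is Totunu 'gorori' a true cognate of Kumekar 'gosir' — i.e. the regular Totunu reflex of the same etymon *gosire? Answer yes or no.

no

Derive the expected Totunu reflex of *gosire:
Totunu: start from *gosire.
  rule 1: no change — gosire
  rule 2 (rhotacism): gosire → gorire
  rule 3 (pre-rhotic lowering): gorire → gorere
  rule 4 (vowel merger): gorere → goriri
  ⇒ Totunu goriri
The regular Totunu reflex would be 'goriri', but the attested form is 'gorori'. The correspondence is irregular, so they are not cognates (the Totunu form has a different source).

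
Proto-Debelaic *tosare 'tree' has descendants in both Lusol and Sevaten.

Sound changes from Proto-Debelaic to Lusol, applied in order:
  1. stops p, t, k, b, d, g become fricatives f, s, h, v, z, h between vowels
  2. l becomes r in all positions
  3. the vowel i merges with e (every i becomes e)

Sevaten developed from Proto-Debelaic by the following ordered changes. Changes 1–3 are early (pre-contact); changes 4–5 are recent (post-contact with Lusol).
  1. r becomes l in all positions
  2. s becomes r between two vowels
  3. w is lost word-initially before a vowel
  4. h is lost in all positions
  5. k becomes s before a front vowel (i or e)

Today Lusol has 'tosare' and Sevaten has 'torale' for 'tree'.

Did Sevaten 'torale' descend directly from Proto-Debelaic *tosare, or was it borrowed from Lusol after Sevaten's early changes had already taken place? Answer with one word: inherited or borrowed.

If inherited, *tosare would pass through all of Sevaten's changes:
Sevaten: *tosare
  tosare → tosale   [unconditioned shift]
  tosale → torale   [rhotacism]
  torale (rule 3 does not apply)
  torale (rule 4 does not apply)
  torale (rule 5 does not apply)
  giving Sevaten torale.
If borrowed from Lusol 'tosare' after the early changes, it would undergo only the recent ones:
  rule 4 (h-loss): no change (tosare)
  rule 5 (palatalisation): no change (tosare)
  ⇒ as a loan: tosare
Sevaten 'torale' matches the inherited outcome exactly, so it is an inherited cognate, not a loan.

inherited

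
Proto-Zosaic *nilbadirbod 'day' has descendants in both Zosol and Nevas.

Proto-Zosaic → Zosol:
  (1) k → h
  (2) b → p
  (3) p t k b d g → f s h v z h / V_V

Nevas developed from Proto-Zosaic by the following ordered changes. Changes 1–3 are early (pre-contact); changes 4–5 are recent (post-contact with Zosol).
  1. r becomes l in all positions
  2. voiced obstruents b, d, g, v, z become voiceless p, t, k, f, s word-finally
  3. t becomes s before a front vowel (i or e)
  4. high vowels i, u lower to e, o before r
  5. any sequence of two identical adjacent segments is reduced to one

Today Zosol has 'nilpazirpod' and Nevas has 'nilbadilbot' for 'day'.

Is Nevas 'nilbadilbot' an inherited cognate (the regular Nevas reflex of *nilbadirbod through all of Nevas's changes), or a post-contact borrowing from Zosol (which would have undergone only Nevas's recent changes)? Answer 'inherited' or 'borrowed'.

inherited

If inherited, *nilbadirbod would pass through all of Nevas's changes:
Nevas: *nilbadirbod > nilbadilbod > nilbadilbot  (by unconditioned shift, final devoicing)
If borrowed from Zosol 'nilpazirpod' after the early changes, it would undergo only the recent ones:
  rule 4 (pre-rhotic lowering): nilpazirpod → nilpazerpod
  rule 5 (degemination): no change (nilpazerpod)
  ⇒ as a loan: nilpazerpod
Nevas 'nilbadilbot' matches the inherited outcome exactly, so it is an inherited cognate, not a loan.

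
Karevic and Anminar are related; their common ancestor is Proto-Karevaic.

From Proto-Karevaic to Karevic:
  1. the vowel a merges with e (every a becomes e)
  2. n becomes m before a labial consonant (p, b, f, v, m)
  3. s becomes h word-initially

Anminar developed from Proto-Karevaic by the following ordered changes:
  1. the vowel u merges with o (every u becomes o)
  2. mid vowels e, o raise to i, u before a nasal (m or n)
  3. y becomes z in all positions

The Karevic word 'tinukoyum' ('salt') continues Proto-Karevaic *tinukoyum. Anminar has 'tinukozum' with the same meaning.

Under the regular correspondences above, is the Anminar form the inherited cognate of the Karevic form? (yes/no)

no

Derive the expected Anminar reflex of *tinukoyum:
Anminar: *tinukoyum > tinokoyom > tinokoyum > tinokozum  (by vowel merger, pre-nasal raising, unconditioned shift)
The regular Anminar reflex would be 'tinokozum', but the attested form is 'tinukozum'. The correspondence is irregular, so they are not cognates (the Anminar form has a different source).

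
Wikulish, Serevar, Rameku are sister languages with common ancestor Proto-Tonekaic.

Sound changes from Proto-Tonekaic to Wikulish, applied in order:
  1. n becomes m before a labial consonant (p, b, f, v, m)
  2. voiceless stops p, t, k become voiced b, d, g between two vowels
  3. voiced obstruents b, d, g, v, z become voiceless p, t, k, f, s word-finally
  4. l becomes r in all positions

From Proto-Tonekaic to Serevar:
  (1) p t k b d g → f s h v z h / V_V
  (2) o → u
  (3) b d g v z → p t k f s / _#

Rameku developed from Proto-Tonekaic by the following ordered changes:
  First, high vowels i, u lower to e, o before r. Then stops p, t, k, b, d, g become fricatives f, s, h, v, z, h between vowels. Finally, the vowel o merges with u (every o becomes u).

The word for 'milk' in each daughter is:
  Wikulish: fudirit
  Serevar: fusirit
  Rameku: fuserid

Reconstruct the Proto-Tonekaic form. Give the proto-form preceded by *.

Position 3: Wikulish has d, Serevar has s, Rameku has s. Taking the neighbouring segments as reconstructed: Wikulish d could go back to *t or *d; Serevar s could go back to *t or *s; Rameku s could go back to *t or *s — the one source consistent with every daughter is *t.
Position 7: Wikulish has t, Serevar has t, Rameku has d. Rameku preserves d here (none of its changes turn any other segment into d), so the proto-segment is *d.
Position 4: Wikulish has i, Serevar has i, Rameku has e. Wikulish preserves i here (none of its changes turn any other segment into i), so the proto-segment is *i.
This points to *futirid. Verify forward in each daughter:
Wikulish: *futirid
  futirid (rule 1 does not apply)
  futirid → fudirid   [intervocalic voicing]
  fudirid → fudirit   [final devoicing]
  fudirit (rule 4 does not apply)
  giving Wikulish fudirit.
Serevar: start from *futirid.
  rule 1 (intervocalic lenition): futirid → fusirid
  rule 2: no change — fusirid
  rule 3 (final devoicing): fusirid → fusirit
  ⇒ Serevar fusirit
Rameku: start from *futirid.
  rule 1 (pre-rhotic lowering): futirid → futerid
  rule 2 (intervocalic lenition): futerid → fuserid
  rule 3: no change — fuserid
  ⇒ Rameku fuserid
No other proto-form is consistent with every reflex, so the reconstruction is *futirid.

*futirid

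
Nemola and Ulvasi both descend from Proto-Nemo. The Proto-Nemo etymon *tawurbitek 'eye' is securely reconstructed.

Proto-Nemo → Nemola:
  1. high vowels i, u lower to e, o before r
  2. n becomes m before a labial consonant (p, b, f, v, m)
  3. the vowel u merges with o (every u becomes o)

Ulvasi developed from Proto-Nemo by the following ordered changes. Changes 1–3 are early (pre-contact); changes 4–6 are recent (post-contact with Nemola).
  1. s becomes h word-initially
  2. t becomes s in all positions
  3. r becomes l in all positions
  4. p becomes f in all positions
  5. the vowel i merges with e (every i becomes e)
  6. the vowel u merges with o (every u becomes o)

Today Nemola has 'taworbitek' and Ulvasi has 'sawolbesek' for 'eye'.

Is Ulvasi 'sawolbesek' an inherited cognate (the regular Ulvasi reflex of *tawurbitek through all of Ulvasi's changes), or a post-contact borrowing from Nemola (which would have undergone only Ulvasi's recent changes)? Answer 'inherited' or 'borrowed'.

If inherited, *tawurbitek would pass through all of Ulvasi's changes:
Ulvasi: *tawurbitek
  tawurbitek (rule 1 does not apply)
  tawurbitek → sawurbisek   [unconditioned shift]
  sawurbisek → sawulbisek   [unconditioned shift]
  sawulbisek (rule 4 does not apply)
  sawulbisek → sawulbesek   [vowel merger]
  sawulbesek → sawolbesek   [vowel merger]
  giving Ulvasi sawolbesek.
If borrowed from Nemola 'taworbitek' after the early changes, it would undergo only the recent ones:
  rule 4 (unconditioned shift): no change (taworbitek)
  rule 5 (vowel merger): taworbitek → taworbetek
  rule 6 (vowel merger): no change (taworbetek)
  ⇒ as a loan: taworbetek
Ulvasi 'sawolbesek' matches the inherited outcome exactly, so it is an inherited cognate, not a loan.

inherited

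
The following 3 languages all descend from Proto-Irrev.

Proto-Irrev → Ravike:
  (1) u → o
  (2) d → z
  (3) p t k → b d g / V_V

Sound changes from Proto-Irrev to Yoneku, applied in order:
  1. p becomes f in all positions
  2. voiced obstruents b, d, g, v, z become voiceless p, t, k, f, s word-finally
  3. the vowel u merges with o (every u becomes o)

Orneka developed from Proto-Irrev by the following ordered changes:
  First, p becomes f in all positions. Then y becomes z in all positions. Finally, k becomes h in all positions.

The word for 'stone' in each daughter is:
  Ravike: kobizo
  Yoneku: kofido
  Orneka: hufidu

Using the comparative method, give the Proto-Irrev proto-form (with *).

*kupidu

Position 1: Ravike has k, Yoneku has k, Orneka has h. Ravike preserves k here (none of its changes turn any other segment into k), so the proto-segment is *k.
Position 2: Ravike has o, Yoneku has o, Orneka has u. Orneka preserves u here (none of its changes turn any other segment into u), so the proto-segment is *u.
Continuing position by position gives *kupidu; check it forward:
Ravike: *kupidu
  kupidu → kopido   [vowel merger]
  kopido → kopizo   [unconditioned shift]
  kopizo → kobizo   [intervocalic voicing]
  giving Ravike kobizo.
Yoneku: *kupidu > kufidu > kofido  (by unconditioned shift, vowel merger)
Orneka: *kupidu
  kupidu → kufidu   [unconditioned shift]
  kufidu (rule 2 does not apply)
  kufidu → hufidu   [unconditioned shift]
  giving Orneka hufidu.
No other proto-form is consistent with every reflex, so the reconstruction is *kupidu.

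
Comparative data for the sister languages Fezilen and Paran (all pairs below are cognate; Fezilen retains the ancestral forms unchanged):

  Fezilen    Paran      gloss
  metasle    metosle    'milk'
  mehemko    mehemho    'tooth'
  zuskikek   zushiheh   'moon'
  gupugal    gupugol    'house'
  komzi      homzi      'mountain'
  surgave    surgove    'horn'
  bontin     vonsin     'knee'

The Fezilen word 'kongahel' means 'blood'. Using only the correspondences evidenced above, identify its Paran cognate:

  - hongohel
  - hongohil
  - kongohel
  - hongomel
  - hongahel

komzi ~ homzi — Fezilen k corresponds to Paran h word-initially before a back vowel.
metasle ~ metosle, gupugal ~ gupugol — Fezilen a corresponds to Paran o after a consonant, before a consonant other than r, m, n, p, b, f, v.
Applying these to Fezilen 'kongahel':
  kongahel → hongahel   (k→h word-initially before a back vowel)
  hongahel → hongohel   (a→o after a consonant, before a consonant other than r, m, n, p, b, f, v)
So the Paran cognate is 'hongohel'.

hongohel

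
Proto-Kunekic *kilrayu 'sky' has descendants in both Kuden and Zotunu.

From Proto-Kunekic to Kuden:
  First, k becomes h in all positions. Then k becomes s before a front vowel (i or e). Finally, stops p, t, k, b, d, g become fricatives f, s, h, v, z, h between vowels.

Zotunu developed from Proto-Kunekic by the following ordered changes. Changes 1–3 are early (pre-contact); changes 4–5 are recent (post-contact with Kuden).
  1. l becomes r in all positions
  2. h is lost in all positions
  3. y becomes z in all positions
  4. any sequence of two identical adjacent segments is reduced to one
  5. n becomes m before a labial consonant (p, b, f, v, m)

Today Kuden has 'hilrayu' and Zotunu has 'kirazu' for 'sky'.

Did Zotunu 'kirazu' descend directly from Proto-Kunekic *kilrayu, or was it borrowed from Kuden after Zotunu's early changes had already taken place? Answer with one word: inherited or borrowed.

inherited

If inherited, *kilrayu would pass through all of Zotunu's changes:
Zotunu: *kilrayu > kirrayu > kirrazu > kirazu  (by unconditioned shift, unconditioned shift, degemination)
If borrowed from Kuden 'hilrayu' after the early changes, it would undergo only the recent ones:
  rule 4 (degemination): no change (hilrayu)
  rule 5 (nasal place assimilation): no change (hilrayu)
  ⇒ as a loan: hilrayu
Zotunu 'kirazu' matches the inherited outcome exactly, so it is an inherited cognate, not a loan.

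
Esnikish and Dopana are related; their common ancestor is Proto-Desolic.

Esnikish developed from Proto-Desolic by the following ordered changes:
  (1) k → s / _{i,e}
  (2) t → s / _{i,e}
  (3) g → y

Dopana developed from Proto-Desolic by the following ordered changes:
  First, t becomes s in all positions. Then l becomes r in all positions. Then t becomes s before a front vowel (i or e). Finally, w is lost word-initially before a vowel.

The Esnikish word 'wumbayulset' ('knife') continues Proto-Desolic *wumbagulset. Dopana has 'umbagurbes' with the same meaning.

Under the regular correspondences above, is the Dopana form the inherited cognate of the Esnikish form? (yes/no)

Derive the expected Dopana reflex of *wumbagulset:
Dopana: *wumbagulset > wumbagulses > wumbagurses > umbagurses  (by unconditioned shift, unconditioned shift, glide loss)
The regular Dopana reflex would be 'umbagurses', but the attested form is 'umbagurbes'. The correspondence is irregular, so they are not cognates (the Dopana form has a different source).

no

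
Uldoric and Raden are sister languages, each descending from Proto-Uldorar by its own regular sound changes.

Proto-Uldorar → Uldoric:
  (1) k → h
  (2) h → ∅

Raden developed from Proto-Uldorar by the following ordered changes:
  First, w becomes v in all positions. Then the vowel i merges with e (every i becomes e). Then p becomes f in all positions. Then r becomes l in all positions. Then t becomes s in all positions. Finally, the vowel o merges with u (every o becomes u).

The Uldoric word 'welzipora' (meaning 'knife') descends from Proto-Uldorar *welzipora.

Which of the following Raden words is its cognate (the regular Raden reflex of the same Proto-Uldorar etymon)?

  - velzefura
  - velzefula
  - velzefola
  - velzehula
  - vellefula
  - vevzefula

velzefula

Raden: *welzipora > velzipora > velzepora > velzefora > velzefola > velzefula  (by unconditioned shift, vowel merger, unconditioned shift, unconditioned shift, vowel merger)
Only 'velzefula' matches the regular Raden development of *welzipora.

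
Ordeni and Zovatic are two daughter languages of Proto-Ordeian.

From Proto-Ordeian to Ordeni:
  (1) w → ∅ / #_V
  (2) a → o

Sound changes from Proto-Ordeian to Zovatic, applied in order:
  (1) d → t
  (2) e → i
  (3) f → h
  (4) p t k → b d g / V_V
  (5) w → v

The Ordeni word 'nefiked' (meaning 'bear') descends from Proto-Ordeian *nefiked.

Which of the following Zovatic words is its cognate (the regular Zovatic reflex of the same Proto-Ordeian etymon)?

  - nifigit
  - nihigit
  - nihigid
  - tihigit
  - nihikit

nihigit

Zovatic: *nefiked > nefiket > nifikit > nihikit > nihigit  (by unconditioned shift, vowel merger, unconditioned shift, intervocalic voicing)
The other candidates each miss or misapply at least one Zovatic change.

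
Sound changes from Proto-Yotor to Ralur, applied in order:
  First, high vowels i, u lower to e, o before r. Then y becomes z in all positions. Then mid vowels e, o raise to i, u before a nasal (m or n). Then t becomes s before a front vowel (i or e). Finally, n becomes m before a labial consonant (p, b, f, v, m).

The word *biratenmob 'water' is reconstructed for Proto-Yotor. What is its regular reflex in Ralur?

berasimmob

Ralur: start from *biratenmob.
  rule 1 (pre-rhotic lowering): biratenmob → beratenmob
  rule 2: no change — beratenmob
  rule 3 (pre-nasal raising): beratenmob → beratinmob
  rule 4 (palatalisation): beratinmob → berasinmob
  rule 5 (nasal place assimilation): berasinmob → berasimmob
  ⇒ Ralur berasimmob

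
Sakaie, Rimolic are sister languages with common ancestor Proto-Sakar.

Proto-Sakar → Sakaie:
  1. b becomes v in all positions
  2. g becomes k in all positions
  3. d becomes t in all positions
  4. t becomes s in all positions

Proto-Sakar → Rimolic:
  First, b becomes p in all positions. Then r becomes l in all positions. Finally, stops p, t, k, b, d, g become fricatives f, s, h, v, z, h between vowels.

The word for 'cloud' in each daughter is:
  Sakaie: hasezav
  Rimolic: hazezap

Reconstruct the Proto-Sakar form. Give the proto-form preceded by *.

*hadezab

Position 3: Sakaie has s, Rimolic has z. Taking the neighbouring segments as reconstructed: Sakaie s could go back to *t or *d or *s; Rimolic z could go back to *d or *z — the one source consistent with every daughter is *d.
Position 7: Sakaie has v, Rimolic has p. Taking the neighbouring segments as reconstructed: Sakaie v could go back to *b or *v; Rimolic p could go back to *p or *b — the one source consistent with every daughter is *b.
Verify the candidate proto-form against each daughter:
Sakaie: start from *hadezab.
  rule 1 (unconditioned shift): hadezab → hadezav
  rule 2: no change — hadezav
  rule 3 (unconditioned shift): hadezav → hatezav
  rule 4 (unconditioned shift): hatezav → hasezav
  ⇒ Sakaie hasezav
Rimolic: *hadezab > hadezap > hazezap  (by unconditioned shift, intervocalic lenition)
No other proto-form is consistent with every reflex, so the reconstruction is *hadezab.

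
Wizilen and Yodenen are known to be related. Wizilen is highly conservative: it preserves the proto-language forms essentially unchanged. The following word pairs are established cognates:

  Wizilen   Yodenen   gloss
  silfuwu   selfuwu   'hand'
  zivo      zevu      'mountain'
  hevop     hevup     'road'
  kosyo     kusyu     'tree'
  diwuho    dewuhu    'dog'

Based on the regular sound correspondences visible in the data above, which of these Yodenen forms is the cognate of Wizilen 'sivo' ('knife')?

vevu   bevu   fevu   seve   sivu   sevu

zivo ~ zevu — Wizilen i corresponds to Yodenen e after a consonant, before a labial obstruent.
zivo ~ zevu, kosyo ~ kusyu — Wizilen o corresponds to Yodenen u word-finally.
Applying these to Wizilen 'sivo':
  sivo → sevo   (i→e after a consonant, before a labial obstruent)
  sevo → sevu   (o→u word-finally)
So the Yodenen cognate is 'sevu'.

sevu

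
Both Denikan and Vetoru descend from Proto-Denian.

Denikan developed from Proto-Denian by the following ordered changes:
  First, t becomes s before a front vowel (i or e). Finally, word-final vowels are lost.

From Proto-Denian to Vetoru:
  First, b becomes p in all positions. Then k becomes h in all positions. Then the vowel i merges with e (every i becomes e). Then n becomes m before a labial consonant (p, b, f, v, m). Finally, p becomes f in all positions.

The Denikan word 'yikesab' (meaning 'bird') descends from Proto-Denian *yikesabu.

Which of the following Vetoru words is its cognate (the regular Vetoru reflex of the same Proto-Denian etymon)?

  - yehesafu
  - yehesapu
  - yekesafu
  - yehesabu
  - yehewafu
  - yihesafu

yehesafu

Vetoru: *yikesabu > yikesapu > yihesapu > yehesapu > yehesafu  (by unconditioned shift, unconditioned shift, vowel merger, unconditioned shift)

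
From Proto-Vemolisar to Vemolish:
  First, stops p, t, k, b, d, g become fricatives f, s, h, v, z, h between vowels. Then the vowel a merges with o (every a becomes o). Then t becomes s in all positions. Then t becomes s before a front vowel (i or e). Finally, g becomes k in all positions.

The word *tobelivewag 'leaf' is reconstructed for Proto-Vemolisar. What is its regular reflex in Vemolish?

Vemolish: *tobelivewag
  tobelivewag → tovelivewag   [intervocalic lenition]
  tovelivewag → tovelivewog   [vowel merger]
  tovelivewog → sovelivewog   [unconditioned shift]
  sovelivewog (rule 4 does not apply)
  sovelivewog → sovelivewok   [unconditioned shift]
  giving Vemolish sovelivewok.

sovelivewok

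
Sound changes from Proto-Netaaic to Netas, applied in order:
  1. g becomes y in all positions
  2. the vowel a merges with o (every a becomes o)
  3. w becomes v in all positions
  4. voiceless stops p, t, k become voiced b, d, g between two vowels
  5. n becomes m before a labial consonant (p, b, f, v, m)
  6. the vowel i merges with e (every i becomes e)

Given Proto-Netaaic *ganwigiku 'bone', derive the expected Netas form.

Netas: start from *ganwigiku.
  rule 1 (unconditioned shift): ganwigiku → yanwiyiku
  rule 2 (vowel merger): yanwiyiku → yonwiyiku
  rule 3 (unconditioned shift): yonwiyiku → yonviyiku
  rule 4 (intervocalic voicing): yonviyiku → yonviyigu
  rule 5 (nasal place assimilation): yonviyigu → yomviyigu
  rule 6 (vowel merger): yomviyigu → yomveyegu
  ⇒ Netas yomveyegu

yomveyegu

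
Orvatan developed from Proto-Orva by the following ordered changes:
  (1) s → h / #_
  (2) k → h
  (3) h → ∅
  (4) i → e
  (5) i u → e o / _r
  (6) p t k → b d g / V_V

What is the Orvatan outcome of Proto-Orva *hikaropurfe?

earoborfe

Orvatan: start from *hikaropurfe.
  rule 1: no change — hikaropurfe
  rule 2 (unconditioned shift): hikaropurfe → hiharopurfe
  rule 3 (h-loss): hiharopurfe → iaropurfe
  rule 4 (vowel merger): iaropurfe → earopurfe
  rule 5 (pre-rhotic lowering): earopurfe → earoporfe
  rule 6 (intervocalic voicing): earoporfe → earoborfe
  ⇒ Orvatan earoborfe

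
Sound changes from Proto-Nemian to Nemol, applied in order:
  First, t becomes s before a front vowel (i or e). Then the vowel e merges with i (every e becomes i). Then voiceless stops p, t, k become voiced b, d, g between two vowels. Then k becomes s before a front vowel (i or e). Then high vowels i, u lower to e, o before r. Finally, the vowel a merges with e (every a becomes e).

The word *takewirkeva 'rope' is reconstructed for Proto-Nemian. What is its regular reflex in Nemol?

Nemol: *takewirkeva
  takewirkeva (rule 1 does not apply)
  takewirkeva → takiwirkiva   [vowel merger]
  takiwirkiva → tagiwirkiva   [intervocalic voicing]
  tagiwirkiva → tagiwirsiva   [palatalisation]
  tagiwirsiva → tagiwersiva   [pre-rhotic lowering]
  tagiwersiva → tegiwersive   [vowel merger]
  giving Nemol tegiwersive.

tegiwersive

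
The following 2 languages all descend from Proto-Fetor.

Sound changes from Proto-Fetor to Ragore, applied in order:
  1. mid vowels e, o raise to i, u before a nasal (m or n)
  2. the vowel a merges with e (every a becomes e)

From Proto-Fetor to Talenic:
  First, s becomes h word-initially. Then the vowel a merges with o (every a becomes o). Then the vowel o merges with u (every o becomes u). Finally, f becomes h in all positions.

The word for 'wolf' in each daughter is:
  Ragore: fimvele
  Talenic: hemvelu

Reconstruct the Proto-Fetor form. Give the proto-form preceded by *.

Position 2: Ragore has i, Talenic has e. Talenic preserves e here (none of its changes turn any other segment into e), so the proto-segment is *e.
Position 7: Ragore has e, Talenic has u. Taking the neighbouring segments as reconstructed: Ragore e could go back to *a or *e; Talenic u could go back to *a or *o or *u — the one source consistent with every daughter is *a.
Position 1: Ragore has f, Talenic has h. Ragore preserves f here (none of its changes turn any other segment into f), so the proto-segment is *f.
This points to *femvela. Verify forward in each daughter:
Ragore: *femvela > fimvela > fimvele  (by pre-nasal raising, vowel merger)
Talenic: *femvela > femvelo > femvelu > hemvelu  (by vowel merger, vowel merger, unconditioned shift)
*femvela is the unique common source.

*femvela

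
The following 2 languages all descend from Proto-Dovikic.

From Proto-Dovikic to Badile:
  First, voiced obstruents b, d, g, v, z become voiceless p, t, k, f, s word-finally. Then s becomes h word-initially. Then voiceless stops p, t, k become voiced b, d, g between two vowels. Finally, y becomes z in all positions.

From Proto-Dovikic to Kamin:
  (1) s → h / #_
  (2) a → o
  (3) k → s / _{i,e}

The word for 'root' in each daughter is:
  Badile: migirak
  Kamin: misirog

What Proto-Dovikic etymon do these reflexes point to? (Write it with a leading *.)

Position 6: Badile has a, Kamin has o. Badile preserves a here (none of its changes turn any other segment into a), so the proto-segment is *a.
Position 7: Badile has k, Kamin has g. Kamin preserves g here (none of its changes turn any other segment into g), so the proto-segment is *g.
Continuing position by position gives *mikirag; check it forward:
Badile: start from *mikirag.
  rule 1 (final devoicing): mikirag → mikirak
  rule 2: no change — mikirak
  rule 3 (intervocalic voicing): mikirak → migirak
  rule 4: no change — migirak
  ⇒ Badile migirak
Kamin: *mikirag
  mikirag (rule 1 does not apply)
  mikirag → mikirog   [vowel merger]
  mikirog → misirog   [palatalisation]
  giving Kamin misirog.
Only *mikirag yields all of Badile migirak, Kamin misirog.

*mikirag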